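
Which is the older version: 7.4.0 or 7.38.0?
7.4.0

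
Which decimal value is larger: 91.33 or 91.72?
91.72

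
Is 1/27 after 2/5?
No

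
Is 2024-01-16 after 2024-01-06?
Yes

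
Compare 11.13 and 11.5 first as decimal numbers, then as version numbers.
As decimals: 11.13 < 11.5. As versions: v11.13 > v11.5 (minor version 13 > 5).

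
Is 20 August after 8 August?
Yes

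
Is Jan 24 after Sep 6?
No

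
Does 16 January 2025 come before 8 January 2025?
No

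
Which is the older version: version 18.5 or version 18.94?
version 18.5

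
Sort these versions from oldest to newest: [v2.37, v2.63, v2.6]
[v2.6, v2.37, v2.63]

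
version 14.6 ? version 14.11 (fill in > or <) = <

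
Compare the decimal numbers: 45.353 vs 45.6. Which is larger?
45.6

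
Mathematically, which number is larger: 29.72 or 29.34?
29.72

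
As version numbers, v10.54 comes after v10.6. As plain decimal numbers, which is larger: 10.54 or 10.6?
10.6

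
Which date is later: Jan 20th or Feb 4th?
Feb 4th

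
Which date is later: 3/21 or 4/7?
4/7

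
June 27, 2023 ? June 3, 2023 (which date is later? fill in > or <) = >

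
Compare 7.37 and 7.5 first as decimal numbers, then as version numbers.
As decimals: 7.37 < 7.5. As versions: v7.37 > v7.5 (minor version 37 > 5).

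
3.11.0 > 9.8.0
False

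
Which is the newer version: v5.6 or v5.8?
v5.8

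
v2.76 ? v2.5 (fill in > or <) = >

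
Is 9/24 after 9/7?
Yes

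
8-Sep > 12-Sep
False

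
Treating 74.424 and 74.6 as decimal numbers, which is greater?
74.6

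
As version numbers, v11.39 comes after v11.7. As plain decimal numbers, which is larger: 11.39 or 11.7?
11.7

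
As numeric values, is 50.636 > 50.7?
False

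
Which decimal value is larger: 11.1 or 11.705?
11.705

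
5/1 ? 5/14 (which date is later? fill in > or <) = <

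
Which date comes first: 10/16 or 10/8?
10/8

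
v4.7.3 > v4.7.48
False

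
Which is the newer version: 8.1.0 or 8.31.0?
8.31.0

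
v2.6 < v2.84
True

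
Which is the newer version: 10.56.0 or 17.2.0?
17.2.0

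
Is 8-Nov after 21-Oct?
Yes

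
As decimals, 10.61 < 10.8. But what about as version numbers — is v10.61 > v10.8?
True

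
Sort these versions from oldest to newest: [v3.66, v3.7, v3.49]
[v3.7, v3.49, v3.66]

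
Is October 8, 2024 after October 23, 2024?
No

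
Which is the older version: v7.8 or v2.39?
v2.39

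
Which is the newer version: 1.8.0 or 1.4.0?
1.8.0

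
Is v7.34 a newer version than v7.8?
Yes. Version numbers are compared segment by segment as integers, not as decimals: minor version 34 > 8, so v7.34 > v7.8 (even though the decimal 7.34 < 7.8).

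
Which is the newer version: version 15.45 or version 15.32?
version 15.45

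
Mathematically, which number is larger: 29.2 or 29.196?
29.2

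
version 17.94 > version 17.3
True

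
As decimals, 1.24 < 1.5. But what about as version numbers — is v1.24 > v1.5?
True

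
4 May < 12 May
True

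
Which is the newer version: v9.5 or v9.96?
v9.96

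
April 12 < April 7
False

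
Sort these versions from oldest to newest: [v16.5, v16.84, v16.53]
[v16.5, v16.53, v16.84]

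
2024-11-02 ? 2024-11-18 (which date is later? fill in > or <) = <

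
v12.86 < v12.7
False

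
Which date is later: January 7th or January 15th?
January 15th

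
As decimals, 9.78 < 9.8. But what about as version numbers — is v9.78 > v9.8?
True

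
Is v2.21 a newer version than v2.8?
Yes. Version numbers are compared segment by segment as integers, not as decimals: minor version 21 > 8, so v2.21 > v2.8 (even though the decimal 2.21 < 2.8).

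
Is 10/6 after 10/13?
No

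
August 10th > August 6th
True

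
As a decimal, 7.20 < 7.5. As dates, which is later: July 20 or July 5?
July 20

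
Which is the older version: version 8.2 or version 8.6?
version 8.2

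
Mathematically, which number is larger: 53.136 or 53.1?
53.136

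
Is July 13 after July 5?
Yes. Day 13 comes after day 5 in July — this is a date comparison, not a decimal one (the decimal 7.13 would be smaller than 7.5).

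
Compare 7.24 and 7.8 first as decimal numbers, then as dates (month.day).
As decimals: 7.24 < 7.8. As dates: 7/24 is later than 7/8 (day 24 > day 8).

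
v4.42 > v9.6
False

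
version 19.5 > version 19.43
False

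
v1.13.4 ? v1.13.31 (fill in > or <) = <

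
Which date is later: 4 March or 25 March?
25 March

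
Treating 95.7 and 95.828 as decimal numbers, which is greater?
95.828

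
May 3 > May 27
False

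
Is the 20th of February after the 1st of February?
Yes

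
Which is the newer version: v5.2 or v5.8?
v5.8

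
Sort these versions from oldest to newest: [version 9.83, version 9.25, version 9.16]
[version 9.16, version 9.25, version 9.83]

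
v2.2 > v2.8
False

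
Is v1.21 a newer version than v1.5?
Yes. Version numbers are compared segment by segment as integers, not as decimals: minor version 21 > 5, so v1.21 > v1.5 (even though the decimal 1.21 < 1.5).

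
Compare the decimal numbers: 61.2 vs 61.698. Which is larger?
61.698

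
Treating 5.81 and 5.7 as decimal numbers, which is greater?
5.81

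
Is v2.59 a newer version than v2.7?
Yes. Version numbers are compared segment by segment as integers, not as decimals: minor version 59 > 7, so v2.59 > v2.7 (even though the decimal 2.59 < 2.7).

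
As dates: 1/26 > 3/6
False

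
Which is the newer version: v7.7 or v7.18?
v7.18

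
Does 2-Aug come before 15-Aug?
Yes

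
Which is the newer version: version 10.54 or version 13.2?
version 13.2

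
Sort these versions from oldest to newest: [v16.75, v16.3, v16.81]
[v16.3, v16.75, v16.81]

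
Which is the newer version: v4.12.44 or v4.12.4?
v4.12.44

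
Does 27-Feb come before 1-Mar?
Yes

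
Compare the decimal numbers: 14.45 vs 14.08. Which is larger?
14.45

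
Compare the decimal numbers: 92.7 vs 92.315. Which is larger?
92.7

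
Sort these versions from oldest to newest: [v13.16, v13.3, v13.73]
[v13.3, v13.16, v13.73]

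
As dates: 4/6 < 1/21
False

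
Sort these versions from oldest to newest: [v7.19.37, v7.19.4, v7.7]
[v7.7, v7.19.4, v7.19.37]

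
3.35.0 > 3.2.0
True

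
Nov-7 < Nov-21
True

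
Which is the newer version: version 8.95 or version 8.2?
version 8.95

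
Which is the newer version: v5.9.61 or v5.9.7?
v5.9.61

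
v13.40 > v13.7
True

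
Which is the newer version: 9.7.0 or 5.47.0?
9.7.0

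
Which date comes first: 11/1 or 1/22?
1/22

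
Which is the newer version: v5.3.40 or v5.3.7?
v5.3.40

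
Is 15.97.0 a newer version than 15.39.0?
Yes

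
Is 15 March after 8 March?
Yes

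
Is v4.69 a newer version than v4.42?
Yes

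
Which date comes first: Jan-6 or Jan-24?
Jan-6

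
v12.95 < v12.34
False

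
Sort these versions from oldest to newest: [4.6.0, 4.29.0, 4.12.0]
[4.6.0, 4.12.0, 4.29.0]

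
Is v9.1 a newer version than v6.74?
Yes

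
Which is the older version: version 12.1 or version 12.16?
version 12.1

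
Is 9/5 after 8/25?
Yes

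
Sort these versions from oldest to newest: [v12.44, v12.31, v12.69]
[v12.31, v12.44, v12.69]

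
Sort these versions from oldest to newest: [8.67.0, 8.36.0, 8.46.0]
[8.36.0, 8.46.0, 8.67.0]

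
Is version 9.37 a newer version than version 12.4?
No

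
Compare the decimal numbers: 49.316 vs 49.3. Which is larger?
49.316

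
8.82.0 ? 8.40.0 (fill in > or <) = >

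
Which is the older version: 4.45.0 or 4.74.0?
4.45.0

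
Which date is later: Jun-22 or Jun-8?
Jun-22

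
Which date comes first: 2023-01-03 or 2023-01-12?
2023-01-03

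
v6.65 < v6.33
False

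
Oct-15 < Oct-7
False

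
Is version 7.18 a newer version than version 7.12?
Yes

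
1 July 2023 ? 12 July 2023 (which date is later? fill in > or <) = <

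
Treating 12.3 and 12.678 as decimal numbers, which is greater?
12.678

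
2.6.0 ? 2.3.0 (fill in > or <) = >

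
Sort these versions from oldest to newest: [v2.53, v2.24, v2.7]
[v2.7, v2.24, v2.53]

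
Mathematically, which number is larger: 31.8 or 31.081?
31.8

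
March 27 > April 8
False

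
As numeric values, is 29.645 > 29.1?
True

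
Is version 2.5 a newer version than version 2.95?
No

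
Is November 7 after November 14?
No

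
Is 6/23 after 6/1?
Yes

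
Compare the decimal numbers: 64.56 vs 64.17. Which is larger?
64.56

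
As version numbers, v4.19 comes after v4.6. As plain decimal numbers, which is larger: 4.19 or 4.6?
4.6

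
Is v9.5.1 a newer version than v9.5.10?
No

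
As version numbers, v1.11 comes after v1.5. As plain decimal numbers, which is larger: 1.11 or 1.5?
1.5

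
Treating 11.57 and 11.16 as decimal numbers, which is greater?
11.57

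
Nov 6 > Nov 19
False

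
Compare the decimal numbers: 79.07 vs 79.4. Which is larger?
79.4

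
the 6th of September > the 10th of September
False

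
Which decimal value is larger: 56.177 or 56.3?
56.3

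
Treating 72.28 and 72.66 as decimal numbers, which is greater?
72.66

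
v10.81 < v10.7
False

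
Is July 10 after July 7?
Yes. Day 10 comes after day 7 in July — this is a date comparison, not a decimal one (the decimal 7.10 would be smaller than 7.7).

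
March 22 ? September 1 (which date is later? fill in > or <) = <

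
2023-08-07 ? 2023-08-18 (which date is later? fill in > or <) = <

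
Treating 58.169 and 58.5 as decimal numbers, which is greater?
58.5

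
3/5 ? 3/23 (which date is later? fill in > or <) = <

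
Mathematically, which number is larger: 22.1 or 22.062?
22.1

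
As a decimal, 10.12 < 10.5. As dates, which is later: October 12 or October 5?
October 12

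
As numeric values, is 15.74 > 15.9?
False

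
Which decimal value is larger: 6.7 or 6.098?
6.7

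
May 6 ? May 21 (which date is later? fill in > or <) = <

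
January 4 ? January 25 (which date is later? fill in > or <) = <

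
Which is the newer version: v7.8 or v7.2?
v7.8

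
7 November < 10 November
True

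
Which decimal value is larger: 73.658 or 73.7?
73.7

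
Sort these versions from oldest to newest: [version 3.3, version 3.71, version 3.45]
[version 3.3, version 3.45, version 3.71]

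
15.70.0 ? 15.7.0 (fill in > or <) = >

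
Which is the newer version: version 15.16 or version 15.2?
version 15.16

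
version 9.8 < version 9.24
True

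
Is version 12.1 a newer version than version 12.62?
No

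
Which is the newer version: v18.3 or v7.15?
v18.3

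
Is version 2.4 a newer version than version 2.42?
No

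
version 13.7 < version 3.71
False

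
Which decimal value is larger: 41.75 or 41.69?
41.75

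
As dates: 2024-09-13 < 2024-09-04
False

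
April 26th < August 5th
True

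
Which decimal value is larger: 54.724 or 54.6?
54.724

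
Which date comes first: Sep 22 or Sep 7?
Sep 7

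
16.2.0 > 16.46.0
False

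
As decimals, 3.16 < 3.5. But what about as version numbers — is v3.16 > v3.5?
True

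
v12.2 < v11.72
False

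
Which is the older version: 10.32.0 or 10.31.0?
10.31.0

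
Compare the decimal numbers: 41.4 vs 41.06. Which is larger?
41.4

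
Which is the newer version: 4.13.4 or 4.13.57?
4.13.57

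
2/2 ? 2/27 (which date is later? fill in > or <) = <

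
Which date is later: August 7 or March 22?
August 7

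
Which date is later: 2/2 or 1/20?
2/2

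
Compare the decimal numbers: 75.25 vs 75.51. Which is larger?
75.51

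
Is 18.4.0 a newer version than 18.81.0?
No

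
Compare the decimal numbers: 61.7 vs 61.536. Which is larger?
61.7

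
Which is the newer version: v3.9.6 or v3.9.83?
v3.9.83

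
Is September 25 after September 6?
Yes. Day 25 comes after day 6 in September — this is a date comparison, not a decimal one (the decimal 9.25 would be smaller than 9.6).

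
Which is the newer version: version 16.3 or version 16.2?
version 16.3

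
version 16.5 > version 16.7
False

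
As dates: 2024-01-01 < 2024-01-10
True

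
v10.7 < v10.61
True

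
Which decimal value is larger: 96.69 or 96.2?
96.69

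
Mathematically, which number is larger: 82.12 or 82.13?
82.13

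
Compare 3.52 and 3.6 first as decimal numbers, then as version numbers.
As decimals: 3.52 < 3.6. As versions: v3.52 > v3.6 (minor version 52 > 6).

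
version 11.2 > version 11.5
False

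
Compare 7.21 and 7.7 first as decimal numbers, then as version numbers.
As decimals: 7.21 < 7.7. As versions: v7.21 > v7.7 (minor version 21 > 7).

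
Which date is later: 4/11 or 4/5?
4/11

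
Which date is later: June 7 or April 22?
June 7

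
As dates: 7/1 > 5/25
True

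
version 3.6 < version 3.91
True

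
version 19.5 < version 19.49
True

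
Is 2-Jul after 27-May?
Yes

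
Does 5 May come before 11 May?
Yes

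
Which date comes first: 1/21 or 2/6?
1/21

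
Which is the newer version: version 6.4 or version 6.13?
version 6.13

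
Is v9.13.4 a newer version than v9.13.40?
No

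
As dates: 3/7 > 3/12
False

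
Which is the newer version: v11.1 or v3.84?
v11.1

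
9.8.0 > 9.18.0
False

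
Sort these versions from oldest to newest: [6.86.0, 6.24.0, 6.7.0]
[6.7.0, 6.24.0, 6.86.0]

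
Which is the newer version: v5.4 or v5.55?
v5.55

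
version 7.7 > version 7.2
True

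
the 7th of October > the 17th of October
False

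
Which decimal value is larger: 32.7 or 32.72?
32.72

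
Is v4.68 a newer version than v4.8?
Yes. Version numbers are compared segment by segment as integers, not as decimals: minor version 68 > 8, so v4.68 > v4.8 (even though the decimal 4.68 < 4.8).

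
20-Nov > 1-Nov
True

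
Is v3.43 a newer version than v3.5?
Yes. Version numbers are compared segment by segment as integers, not as decimals: minor version 43 > 5, so v3.43 > v3.5 (even though the decimal 3.43 < 3.5).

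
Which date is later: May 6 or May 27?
May 27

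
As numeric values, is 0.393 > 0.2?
True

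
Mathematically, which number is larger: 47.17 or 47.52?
47.52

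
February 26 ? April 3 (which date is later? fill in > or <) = <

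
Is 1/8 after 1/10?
No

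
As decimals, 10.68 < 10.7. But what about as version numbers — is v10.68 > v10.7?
True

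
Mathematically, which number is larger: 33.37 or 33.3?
33.37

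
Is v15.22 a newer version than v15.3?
Yes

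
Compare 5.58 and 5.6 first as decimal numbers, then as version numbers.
As decimals: 5.58 < 5.6. As versions: v5.58 > v5.6 (minor version 58 > 6).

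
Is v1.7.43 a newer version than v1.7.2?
Yes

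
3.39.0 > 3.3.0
True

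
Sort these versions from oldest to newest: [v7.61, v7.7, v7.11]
[v7.7, v7.11, v7.61]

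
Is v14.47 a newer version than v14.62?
No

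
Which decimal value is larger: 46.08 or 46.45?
46.45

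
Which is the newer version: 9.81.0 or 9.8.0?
9.81.0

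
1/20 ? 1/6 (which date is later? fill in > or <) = >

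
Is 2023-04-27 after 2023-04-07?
Yes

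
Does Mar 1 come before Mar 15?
Yes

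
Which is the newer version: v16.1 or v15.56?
v16.1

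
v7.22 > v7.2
True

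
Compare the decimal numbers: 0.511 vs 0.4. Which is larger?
0.511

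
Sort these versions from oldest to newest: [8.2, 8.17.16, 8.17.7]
[8.2, 8.17.7, 8.17.16]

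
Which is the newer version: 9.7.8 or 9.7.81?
9.7.81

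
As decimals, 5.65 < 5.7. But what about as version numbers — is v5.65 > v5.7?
True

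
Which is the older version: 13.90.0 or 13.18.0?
13.18.0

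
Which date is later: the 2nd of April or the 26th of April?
the 26th of April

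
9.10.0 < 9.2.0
False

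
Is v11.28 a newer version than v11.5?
Yes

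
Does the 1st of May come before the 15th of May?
Yes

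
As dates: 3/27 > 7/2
False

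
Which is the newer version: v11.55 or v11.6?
v11.55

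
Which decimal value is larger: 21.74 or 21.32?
21.74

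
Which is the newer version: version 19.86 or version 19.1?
version 19.86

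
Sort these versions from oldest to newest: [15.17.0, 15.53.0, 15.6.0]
[15.6.0, 15.17.0, 15.53.0]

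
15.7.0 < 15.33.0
True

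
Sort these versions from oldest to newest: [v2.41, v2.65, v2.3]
[v2.3, v2.41, v2.65]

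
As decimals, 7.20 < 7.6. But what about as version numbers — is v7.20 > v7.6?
True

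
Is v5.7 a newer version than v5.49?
No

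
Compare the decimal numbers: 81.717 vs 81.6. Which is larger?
81.717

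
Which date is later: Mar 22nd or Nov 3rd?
Nov 3rd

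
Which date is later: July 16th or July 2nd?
July 16th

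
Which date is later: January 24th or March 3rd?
March 3rd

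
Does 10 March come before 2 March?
No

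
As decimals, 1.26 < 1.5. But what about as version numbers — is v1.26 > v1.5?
True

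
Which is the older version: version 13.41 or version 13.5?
version 13.5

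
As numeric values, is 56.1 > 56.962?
False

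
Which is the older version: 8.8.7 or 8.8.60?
8.8.7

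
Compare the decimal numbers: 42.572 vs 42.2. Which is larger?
42.572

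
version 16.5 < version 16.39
True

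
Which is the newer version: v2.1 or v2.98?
v2.98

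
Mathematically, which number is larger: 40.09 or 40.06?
40.09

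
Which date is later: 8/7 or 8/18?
8/18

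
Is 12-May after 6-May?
Yes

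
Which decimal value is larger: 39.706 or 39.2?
39.706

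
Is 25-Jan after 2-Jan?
Yes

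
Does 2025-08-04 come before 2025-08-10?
Yes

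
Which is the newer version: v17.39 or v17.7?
v17.39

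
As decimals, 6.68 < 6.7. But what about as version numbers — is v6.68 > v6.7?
True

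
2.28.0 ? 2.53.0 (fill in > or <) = <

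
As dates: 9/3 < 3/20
False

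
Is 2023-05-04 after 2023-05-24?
No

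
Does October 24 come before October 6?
No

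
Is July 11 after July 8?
Yes. Day 11 comes after day 8 in July — this is a date comparison, not a decimal one (the decimal 7.11 would be smaller than 7.8).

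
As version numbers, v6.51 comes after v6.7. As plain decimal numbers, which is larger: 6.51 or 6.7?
6.7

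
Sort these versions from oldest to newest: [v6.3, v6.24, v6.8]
[v6.3, v6.8, v6.24]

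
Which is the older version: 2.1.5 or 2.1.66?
2.1.5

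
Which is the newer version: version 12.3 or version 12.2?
version 12.3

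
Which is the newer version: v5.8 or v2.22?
v5.8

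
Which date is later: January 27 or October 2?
October 2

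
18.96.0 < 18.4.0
False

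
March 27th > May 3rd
False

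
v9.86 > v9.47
True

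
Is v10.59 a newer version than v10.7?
Yes. Version numbers are compared segment by segment as integers, not as decimals: minor version 59 > 7, so v10.59 > v10.7 (even though the decimal 10.59 < 10.7).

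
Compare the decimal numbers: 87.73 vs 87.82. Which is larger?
87.82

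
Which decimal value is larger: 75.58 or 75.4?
75.58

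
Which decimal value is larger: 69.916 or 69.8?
69.916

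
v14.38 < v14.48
True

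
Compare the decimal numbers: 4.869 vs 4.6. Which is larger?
4.869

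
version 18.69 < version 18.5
False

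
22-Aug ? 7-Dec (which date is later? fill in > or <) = <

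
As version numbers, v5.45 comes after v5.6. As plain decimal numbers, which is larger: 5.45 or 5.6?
5.6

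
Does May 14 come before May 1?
No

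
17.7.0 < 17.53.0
True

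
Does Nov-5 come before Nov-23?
Yes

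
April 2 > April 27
False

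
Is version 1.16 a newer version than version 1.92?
No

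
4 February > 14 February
False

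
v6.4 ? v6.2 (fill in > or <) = >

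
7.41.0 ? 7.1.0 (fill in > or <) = >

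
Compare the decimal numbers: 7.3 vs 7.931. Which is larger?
7.931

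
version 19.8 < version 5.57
False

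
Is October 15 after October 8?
Yes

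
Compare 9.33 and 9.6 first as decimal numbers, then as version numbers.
As decimals: 9.33 < 9.6. As versions: v9.33 > v9.6 (minor version 33 > 6).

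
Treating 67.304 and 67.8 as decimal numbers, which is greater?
67.8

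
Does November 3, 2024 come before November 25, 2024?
Yes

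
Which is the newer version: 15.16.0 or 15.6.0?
15.16.0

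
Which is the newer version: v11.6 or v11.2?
v11.6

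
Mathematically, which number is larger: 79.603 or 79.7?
79.7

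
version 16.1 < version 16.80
True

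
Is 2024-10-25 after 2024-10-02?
Yes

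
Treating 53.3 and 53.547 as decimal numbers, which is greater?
53.547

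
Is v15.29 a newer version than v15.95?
No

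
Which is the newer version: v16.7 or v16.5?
v16.7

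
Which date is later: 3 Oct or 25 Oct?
25 Oct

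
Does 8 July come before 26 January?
No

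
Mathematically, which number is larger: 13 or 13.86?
13.86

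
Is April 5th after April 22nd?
No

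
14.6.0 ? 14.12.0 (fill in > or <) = <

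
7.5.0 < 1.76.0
False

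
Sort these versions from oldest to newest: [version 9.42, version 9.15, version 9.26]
[version 9.15, version 9.26, version 9.42]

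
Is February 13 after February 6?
Yes. Day 13 comes after day 6 in February — this is a date comparison, not a decimal one (the decimal 2.13 would be smaller than 2.6).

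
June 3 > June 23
False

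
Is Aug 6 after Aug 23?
No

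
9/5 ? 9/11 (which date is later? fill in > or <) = <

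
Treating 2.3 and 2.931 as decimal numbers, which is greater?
2.931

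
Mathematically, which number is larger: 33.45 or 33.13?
33.45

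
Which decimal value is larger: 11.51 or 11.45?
11.51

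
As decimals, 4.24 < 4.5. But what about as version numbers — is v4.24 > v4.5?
True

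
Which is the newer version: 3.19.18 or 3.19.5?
3.19.18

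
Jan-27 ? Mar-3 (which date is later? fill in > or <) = <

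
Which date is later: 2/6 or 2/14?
2/14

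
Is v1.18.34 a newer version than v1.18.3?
Yes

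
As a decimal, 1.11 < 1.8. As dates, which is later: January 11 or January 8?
January 11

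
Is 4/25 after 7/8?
No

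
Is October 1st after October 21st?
No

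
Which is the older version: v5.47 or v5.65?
v5.47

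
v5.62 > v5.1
True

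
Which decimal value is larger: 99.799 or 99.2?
99.799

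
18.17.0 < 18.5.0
False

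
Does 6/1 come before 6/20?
Yes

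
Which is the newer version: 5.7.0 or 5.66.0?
5.66.0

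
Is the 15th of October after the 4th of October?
Yes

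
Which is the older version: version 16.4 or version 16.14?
version 16.4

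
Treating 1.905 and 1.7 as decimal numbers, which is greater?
1.905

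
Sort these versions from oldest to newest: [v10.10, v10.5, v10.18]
[v10.5, v10.10, v10.18]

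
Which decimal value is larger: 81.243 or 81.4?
81.4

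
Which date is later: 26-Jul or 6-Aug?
6-Aug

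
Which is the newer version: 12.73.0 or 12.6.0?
12.73.0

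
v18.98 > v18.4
True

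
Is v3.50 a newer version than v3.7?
Yes. Version numbers are compared segment by segment as integers, not as decimals: minor version 50 > 7, so v3.50 > v3.7 (even though the decimal 3.50 < 3.7).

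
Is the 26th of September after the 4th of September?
Yes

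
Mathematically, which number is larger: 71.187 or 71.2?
71.2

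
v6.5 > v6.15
False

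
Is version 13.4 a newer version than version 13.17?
No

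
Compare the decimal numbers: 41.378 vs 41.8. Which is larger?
41.8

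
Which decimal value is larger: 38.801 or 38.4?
38.801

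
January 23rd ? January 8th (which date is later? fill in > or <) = >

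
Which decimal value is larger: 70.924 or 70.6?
70.924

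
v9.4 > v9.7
False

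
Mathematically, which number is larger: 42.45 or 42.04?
42.45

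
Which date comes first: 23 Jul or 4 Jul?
4 Jul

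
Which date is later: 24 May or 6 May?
24 May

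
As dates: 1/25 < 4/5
True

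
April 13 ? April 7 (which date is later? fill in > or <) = >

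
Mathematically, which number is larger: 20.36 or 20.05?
20.36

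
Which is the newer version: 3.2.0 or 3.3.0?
3.3.0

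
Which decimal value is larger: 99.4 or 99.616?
99.616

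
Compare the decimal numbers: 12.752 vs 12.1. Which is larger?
12.752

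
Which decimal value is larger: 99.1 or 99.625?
99.625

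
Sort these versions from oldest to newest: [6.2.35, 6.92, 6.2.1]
[6.2.1, 6.2.35, 6.92]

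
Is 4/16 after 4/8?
Yes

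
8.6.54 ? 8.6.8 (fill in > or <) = >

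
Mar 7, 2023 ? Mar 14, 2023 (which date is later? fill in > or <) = <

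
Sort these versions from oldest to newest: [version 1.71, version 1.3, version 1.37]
[version 1.3, version 1.37, version 1.71]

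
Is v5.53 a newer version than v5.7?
Yes. Version numbers are compared segment by segment as integers, not as decimals: minor version 53 > 7, so v5.53 > v5.7 (even though the decimal 5.53 < 5.7).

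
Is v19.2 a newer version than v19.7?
No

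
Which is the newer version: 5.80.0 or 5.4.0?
5.80.0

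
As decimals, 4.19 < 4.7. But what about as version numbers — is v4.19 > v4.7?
True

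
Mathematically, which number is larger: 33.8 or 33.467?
33.8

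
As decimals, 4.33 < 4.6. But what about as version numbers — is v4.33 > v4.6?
True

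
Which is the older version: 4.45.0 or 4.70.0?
4.45.0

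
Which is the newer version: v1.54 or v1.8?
v1.54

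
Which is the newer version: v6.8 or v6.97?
v6.97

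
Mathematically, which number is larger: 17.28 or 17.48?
17.48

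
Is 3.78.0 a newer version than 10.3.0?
No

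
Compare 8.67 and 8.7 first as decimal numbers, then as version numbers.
As decimals: 8.67 < 8.7. As versions: v8.67 > v8.7 (minor version 67 > 7).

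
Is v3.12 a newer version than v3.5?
Yes. Version numbers are compared segment by segment as integers, not as decimals: minor version 12 > 5, so v3.12 > v3.5 (even though the decimal 3.12 < 3.5).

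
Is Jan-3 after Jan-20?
No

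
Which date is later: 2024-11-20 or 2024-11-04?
2024-11-20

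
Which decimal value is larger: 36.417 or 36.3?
36.417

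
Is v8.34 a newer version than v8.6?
Yes. Version numbers are compared segment by segment as integers, not as decimals: minor version 34 > 6, so v8.34 > v8.6 (even though the decimal 8.34 < 8.6).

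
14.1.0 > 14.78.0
False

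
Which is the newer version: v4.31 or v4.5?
v4.31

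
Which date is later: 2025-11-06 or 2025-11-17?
2025-11-17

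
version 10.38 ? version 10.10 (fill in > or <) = >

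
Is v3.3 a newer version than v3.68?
No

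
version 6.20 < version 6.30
True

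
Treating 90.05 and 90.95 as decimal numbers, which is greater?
90.95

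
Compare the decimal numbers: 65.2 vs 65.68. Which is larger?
65.68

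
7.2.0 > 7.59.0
False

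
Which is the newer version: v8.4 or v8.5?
v8.5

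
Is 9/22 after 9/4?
Yes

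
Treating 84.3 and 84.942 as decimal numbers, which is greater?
84.942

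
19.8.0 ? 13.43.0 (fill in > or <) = >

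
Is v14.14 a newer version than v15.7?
No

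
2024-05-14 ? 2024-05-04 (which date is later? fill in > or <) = >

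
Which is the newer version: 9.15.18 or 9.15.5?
9.15.18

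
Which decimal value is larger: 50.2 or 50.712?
50.712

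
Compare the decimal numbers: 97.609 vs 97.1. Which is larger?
97.609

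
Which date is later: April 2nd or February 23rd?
April 2nd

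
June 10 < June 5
False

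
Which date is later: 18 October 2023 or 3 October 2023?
18 October 2023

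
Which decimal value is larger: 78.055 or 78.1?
78.1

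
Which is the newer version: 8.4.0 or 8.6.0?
8.6.0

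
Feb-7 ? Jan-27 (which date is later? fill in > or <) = >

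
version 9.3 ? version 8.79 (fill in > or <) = >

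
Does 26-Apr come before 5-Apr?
No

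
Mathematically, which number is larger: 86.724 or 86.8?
86.8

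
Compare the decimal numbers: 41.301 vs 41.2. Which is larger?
41.301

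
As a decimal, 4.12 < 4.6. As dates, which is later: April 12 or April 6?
April 12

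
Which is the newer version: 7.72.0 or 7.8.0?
7.72.0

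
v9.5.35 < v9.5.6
False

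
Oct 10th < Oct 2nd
False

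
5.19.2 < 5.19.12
True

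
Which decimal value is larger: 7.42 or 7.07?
7.42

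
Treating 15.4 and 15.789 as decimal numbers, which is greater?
15.789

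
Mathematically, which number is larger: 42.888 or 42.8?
42.888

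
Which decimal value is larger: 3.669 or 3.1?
3.669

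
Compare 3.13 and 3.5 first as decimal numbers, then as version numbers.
As decimals: 3.13 < 3.5. As versions: v3.13 > v3.5 (minor version 13 > 5).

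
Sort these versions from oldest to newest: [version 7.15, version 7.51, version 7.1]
[version 7.1, version 7.15, version 7.51]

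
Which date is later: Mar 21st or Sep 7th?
Sep 7th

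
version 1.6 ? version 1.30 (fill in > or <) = <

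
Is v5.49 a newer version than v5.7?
Yes. Version numbers are compared segment by segment as integers, not as decimals: minor version 49 > 7, so v5.49 > v5.7 (even though the decimal 5.49 < 5.7).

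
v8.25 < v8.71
True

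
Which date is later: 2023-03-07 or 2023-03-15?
2023-03-15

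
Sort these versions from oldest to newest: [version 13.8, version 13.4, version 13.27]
[version 13.4, version 13.8, version 13.27]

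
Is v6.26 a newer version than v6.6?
Yes. Version numbers are compared segment by segment as integers, not as decimals: minor version 26 > 6, so v6.26 > v6.6 (even though the decimal 6.26 < 6.6).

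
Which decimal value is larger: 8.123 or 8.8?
8.8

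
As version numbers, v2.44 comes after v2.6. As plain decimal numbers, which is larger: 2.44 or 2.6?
2.6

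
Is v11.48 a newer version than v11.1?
Yes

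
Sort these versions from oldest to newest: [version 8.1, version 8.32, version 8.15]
[version 8.1, version 8.15, version 8.32]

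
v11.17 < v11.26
True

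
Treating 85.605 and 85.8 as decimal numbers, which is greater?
85.8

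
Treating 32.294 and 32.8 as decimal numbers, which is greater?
32.8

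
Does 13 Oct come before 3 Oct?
No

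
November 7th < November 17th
True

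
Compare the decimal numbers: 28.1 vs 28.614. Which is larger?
28.614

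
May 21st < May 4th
False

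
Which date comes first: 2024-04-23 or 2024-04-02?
2024-04-02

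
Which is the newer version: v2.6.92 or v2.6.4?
v2.6.92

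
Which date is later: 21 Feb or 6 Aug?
6 Aug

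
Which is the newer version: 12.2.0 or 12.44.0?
12.44.0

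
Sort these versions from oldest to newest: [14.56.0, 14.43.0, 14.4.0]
[14.4.0, 14.43.0, 14.56.0]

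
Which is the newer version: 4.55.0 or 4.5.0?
4.55.0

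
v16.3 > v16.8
False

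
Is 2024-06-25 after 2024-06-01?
Yes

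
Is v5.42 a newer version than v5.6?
Yes. Version numbers are compared segment by segment as integers, not as decimals: minor version 42 > 6, so v5.42 > v5.6 (even though the decimal 5.42 < 5.6).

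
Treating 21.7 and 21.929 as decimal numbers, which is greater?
21.929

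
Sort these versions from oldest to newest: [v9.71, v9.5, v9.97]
[v9.5, v9.71, v9.97]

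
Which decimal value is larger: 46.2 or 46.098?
46.2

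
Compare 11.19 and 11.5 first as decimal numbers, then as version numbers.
As decimals: 11.19 < 11.5. As versions: v11.19 > v11.5 (minor version 19 > 5).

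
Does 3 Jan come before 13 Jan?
Yes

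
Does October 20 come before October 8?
No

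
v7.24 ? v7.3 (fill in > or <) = >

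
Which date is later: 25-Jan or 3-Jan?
25-Jan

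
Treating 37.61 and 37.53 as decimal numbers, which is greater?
37.61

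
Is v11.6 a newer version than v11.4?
Yes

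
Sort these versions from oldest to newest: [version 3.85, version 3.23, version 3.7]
[version 3.7, version 3.23, version 3.85]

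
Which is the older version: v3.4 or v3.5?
v3.4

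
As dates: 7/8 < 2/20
False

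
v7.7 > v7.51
False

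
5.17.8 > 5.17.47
False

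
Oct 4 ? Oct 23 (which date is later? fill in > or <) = <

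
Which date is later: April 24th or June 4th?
June 4th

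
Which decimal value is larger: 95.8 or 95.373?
95.8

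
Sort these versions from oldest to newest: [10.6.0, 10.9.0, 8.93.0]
[8.93.0, 10.6.0, 10.9.0]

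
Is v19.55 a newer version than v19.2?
Yes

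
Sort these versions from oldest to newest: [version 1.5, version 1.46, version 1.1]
[version 1.1, version 1.5, version 1.46]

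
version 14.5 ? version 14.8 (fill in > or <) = <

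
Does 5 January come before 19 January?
Yes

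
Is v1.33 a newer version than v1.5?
Yes. Version numbers are compared segment by segment as integers, not as decimals: minor version 33 > 5, so v1.33 > v1.5 (even though the decimal 1.33 < 1.5).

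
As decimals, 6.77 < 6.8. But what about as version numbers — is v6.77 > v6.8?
True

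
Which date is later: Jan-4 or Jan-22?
Jan-22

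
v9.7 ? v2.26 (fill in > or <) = >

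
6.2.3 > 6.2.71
False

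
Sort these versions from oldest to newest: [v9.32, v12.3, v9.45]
[v9.32, v9.45, v12.3]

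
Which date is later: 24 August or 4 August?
24 August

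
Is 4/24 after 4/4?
Yes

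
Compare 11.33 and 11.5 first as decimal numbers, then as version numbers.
As decimals: 11.33 < 11.5. As versions: v11.33 > v11.5 (minor version 33 > 5).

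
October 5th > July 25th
True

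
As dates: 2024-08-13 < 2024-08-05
False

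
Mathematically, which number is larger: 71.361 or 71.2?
71.361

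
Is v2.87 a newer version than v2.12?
Yes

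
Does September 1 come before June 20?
No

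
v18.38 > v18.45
False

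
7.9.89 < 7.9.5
False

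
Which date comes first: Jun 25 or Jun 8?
Jun 8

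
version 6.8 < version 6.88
True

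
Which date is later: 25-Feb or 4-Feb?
25-Feb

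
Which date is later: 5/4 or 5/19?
5/19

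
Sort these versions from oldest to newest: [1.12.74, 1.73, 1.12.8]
[1.12.8, 1.12.74, 1.73]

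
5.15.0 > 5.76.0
False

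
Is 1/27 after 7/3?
No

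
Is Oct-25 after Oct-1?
Yes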